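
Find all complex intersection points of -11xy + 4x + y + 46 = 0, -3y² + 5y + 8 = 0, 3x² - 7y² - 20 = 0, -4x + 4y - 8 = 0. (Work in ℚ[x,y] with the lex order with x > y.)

Compute a lex Gröbner basis by Buchberger's algorithm.
f_1 = -11xy + 4x + y + 46, LT = xy.
f_2 = -3y² + 5y + 8, LT = y².
f_3 = 3x² - 7y² - 20, LT = x².
f_4 = -4x + 4y - 8, LT = x.

S(f_1,f_2): lcm = xy². S = 43/33xy + 8/3x - 1/11y² - 46/11y.
  leading term xy: subtract (-43/363)·f_1 from 43/33xy + 8/3x - 1/11y² - 46/11y → 380/121x - 1/11y² - 1475/363y + 1978/363
  leading term x: subtract (-95/121)·f_4 from 380/121x - 1/11y² - 1475/363y + 1978/363 → -1/11y² - 335/363y - 302/363
  leading term y²: subtract (1/33)·f_2 from -1/11y² - 335/363y - 302/363 → -130/121y - 130/121
  leading term y: no divisor's leading term divides it; move -130/121y to the remainder.
  leading term 1: no divisor's leading term divides it; move -130/121 to the remainder.
  remainder -130/121y - 130/121 ≠ 0; add h_5 = -130/121y - 130/121 to the basis.

S(f_1,f_3): lcm = x²y. S = -4/11x² - 1/11xy - 46/11x + 7/3y³ + 20/3y.
  leading term x²: subtract (-4/33)·f_3 from -4/11x² - 1/11xy - 46/11x + 7/3y³ + 20/3y → -1/11xy - 46/11x + 7/3y³ - 28/33y² + 20/3y - 80/33
  leading term xy: subtract (1/121)·f_1 from -1/11xy - 46/11x + 7/3y³ - 28/33y² + 20/3y - 80/33 → -510/121x + 7/3y³ - 28/33y² + 2417/363y - 1018/363
  leading term x: subtract (255/242)·f_4 from -510/121x + 7/3y³ - 28/33y² + 2417/363y - 1018/363 → 7/3y³ - 28/33y² + 887/363y + 2042/363
  leading term y³: subtract (-7/9y)·f_2 from 7/3y³ - 28/33y² + 887/363y + 2042/363 → 301/99y² + 9437/1089y + 2042/363
  leading term y²: subtract (-301/297)·f_2 from 301/99y² + 9437/1089y + 2042/363 → 44866/3267y + 44866/3267
  leading term y: subtract (-22433/1755)·h_5 from 44866/3267y + 44866/3267 → 0
  remainder 0.

S(f_1,f_4): lcm = xy. S = -4/11x + y² - 23/11y - 46/11.
  leading term x: subtract (1/11)·f_4 from -4/11x + y² - 23/11y - 46/11 → y² - 27/11y - 38/11
  leading term y²: subtract (-⅓)·f_2 from y² - 27/11y - 38/11 → -26/33y - 26/33
  leading term y: subtract (11/15)·h_5 from -26/33y - 26/33 → 0
  remainder 0.

S(f_2,f_3): leading monomials are coprime, so the S-polynomial reduces to 0 (Buchberger's first criterion).
S(f_2,f_4): leading monomials are coprime, so the S-polynomial reduces to 0 (Buchberger's first criterion).
S(f_3,f_4): lcm = x². S = xy - 2x - 7/3y² - 20/3.
  leading term xy: subtract (-1/11)·f_1 from xy - 2x - 7/3y² - 20/3 → -18/11x - 7/3y² + 1/11y - 82/33
  leading term x: subtract (9/22)·f_4 from -18/11x - 7/3y² + 1/11y - 82/33 → -7/3y² - 17/11y + 26/33
  leading term y²: subtract (7/9)·f_2 from -7/3y² - 17/11y + 26/33 → -538/99y - 538/99
  leading term y: subtract (2959/585)·h_5 from -538/99y - 538/99 → 0
  remainder 0.

S(f_1,h_5): lcm = xy. S = -15/11x - 1/11y - 46/11.
  leading term x: subtract (15/44)·f_4 from -15/11x - 1/11y - 46/11 → -16/11y - 16/11
  leading term y: subtract (88/65)·h_5 from -16/11y - 16/11 → 0
  remainder 0.

S(f_2,h_5): lcm = y². S = -8/3y - 8/3.
  leading term y: subtract (484/195)·h_5 from -8/3y - 8/3 → 0
  remainder 0.

S(f_3,h_5): leading monomials are coprime, so the S-polynomial reduces to 0 (Buchberger's first criterion).
S(f_4,h_5): leading monomials are coprime, so the S-polynomial reduces to 0 (Buchberger's first criterion).
Every S-polynomial of the final basis reduces to 0, so we have a Gröbner basis.
Inter-reduce: drop elements whose leading term is divisible by another's, tail-reduce, and make monic.
Reduced Gröbner basis: {x + 3, y + 1}.

Elimination: the polynomial y + 1 lies in the elimination ideal for y, so y ∈ {-1}. For each such y, the remaining basis elements (now univariate) give the rest of the solution.
  y = -1: the earlier basis element becomes x + 3 = 0, giving x = -3 — point (-3, -1).

{(-3, -1)}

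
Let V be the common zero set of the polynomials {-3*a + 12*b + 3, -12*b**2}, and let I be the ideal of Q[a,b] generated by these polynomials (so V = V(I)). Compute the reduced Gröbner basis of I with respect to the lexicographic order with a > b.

f_1 = -3*a + 12*b + 3, LT = a.
f_2 = -12*b**2, LT = b**2.

The S-polynomials (S(f_1,f_2)) all reduce to 0 modulo the current basis, so we have a Gröbner basis.

G = {a - 4*b - 1, b**2}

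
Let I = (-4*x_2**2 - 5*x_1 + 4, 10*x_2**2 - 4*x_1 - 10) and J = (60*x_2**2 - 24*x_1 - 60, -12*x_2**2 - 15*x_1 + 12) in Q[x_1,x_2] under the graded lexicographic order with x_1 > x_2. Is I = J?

Yes, the ideals are equal.

For a fixed monomial order, each ideal has a unique reduced Gröbner basis; comparing bases decides equality.
Buchberger on the first generating set:
f_1 = -4*x_2**2 - 5*x_1 + 4, LT = x_2**2.
f_2 = 10*x_2**2 - 4*x_1 - 10, LT = x_2**2.

S(f_1,f_2): lcm = x_2**2. S = 33/20*x_1.
  reduce S modulo (f_1, f_2):
  remainder 33/20*x_1 ≠ 0; add g_3 = 33/20*x_1 to the basis.

The other S-polynomials (S(f_1,g_3), S(f_2,g_3)) all reduce to 0 modulo the current basis, so we have a Gröbner basis.
Inter-reduce: drop elements whose leading term is divisible by another's, tail-reduce, and make monic.
Reduced Gröbner basis: {x_2**2 - 1, x_1}.

Buchberger on the second generating set:
h_1 = 60*x_2**2 - 24*x_1 - 60, LT = x_2**2.
h_2 = -12*x_2**2 - 15*x_1 + 12, LT = x_2**2.

S(h_1,h_2): lcm = x_2**2. S = -33/20*x_1.
  reduce S modulo (h_1, h_2):
  remainder -33/20*x_1 ≠ 0; add k_3 = -33/20*x_1 to the basis.

The other S-polynomials (S(h_1,k_3), S(h_2,k_3)) all reduce to 0 modulo the current basis, so we have a Gröbner basis.
Inter-reduce: drop elements whose leading term is divisible by another's, tail-reduce, and make monic.
Reduced Gröbner basis: {x_2**2 - 1, x_1}.

These coincide, so the ideals are equal.
The same test decides containment: I ⊆ J iff every generator of I reduces to 0 modulo a Gröbner basis of J.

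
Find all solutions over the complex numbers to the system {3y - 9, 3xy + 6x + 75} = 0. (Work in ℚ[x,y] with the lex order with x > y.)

Compute a lex Gröbner basis by Buchberger's algorithm.
f_1 = 3y - 9, LT = y.
f_2 = 3xy + 6x + 75, LT = xy.

S(f_1,f_2): lcm = xy. S = -5x - 25.
  leading term x: no divisor's leading term divides it; move -5x to the remainder.
  leading term 1: no divisor's leading term divides it; move -25 to the remainder.
  remainder -5x - 25 ≠ 0; add h_3 = -5x - 25 to the basis.

S(f_1,h_3): leading monomials are coprime, so the S-polynomial reduces to 0 (Buchberger's first criterion).
S(f_2,h_3): lcm = xy. S = 2x - 5y + 25.
  leading term x: subtract (-⅖)·h_3 from 2x - 5y + 25 → -5y + 15
  leading term y: subtract (-5/3)·f_1 from -5y + 15 → 0
  remainder 0.

Every S-polynomial of the final basis reduces to 0, so we have a Gröbner basis.
Inter-reduce: drop elements whose leading term is divisible by another's, tail-reduce, and make monic.
Reduced Gröbner basis: {x + 5, y - 3}.

The lex basis is triangular: the last element involves only y. Solving y - 3 = 0 gives y ∈ {3}; substituting each value into the earlier elements determines the remaining variables.
  y = 3: the earlier basis element becomes x + 5 = 0, giving x = -5 — point (-5, 3).
Check: every point annihilates each of the original generators.
Zero-dimensionality of the ideal guarantees finitely many solutions over ℂ.

{(-5, 3)}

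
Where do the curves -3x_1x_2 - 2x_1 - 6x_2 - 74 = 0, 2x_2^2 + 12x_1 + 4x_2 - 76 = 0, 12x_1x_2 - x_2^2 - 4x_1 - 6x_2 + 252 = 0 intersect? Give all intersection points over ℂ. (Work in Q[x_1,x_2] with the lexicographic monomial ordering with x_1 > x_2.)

{(5, -4)}

Compute a lex Gröbner basis by Buchberger's algorithm.
f_1 = -3x_1x_2 - 2x_1 - 6x_2 - 74, LT = x_1x_2.
f_2 = 12x_1 + 2x_2^2 + 4x_2 - 76, LT = x_1.
f_3 = 12x_1x_2 - 4x_1 - x_2^2 - 6x_2 + 252, LT = x_1x_2.

S(f_1,f_2): lcm = x_1x_2. S = 2/3x_1 - 1/6x_2^3 - 1/3x_2^2 + 25/3x_2 + 74/3.
  leading term x_1: subtract (1/18)·f_2 from 2/3x_1 - 1/6x_2^3 - 1/3x_2^2 + 25/3x_2 + 74/3 → -1/6x_2^3 - 4/9x_2^2 + 73/9x_2 + 260/9
  leading term x_2^3: no divisor's leading term divides it; move -1/6x_2^3 to the remainder.
  leading term x_2^2: no divisor's leading term divides it; move -4/9x_2^2 to the remainder.
  leading term x_2: no divisor's leading term divides it; move 73/9x_2 to the remainder.
  leading term 1: no divisor's leading term divides it; move 260/9 to the remainder.
  remainder -1/6x_2^3 - 4/9x_2^2 + 73/9x_2 + 260/9 ≠ 0; add h_4 = -1/6x_2^3 - 4/9x_2^2 + 73/9x_2 + 260/9 to the basis.

S(f_1,f_3): lcm = x_1x_2. S = x_1 + 1/12x_2^2 + 5/2x_2 + 11/3.
  leading term x_1: subtract (1/12)·f_2 from x_1 + 1/12x_2^2 + 5/2x_2 + 11/3 → -1/12x_2^2 + 13/6x_2 + 10
  leading term x_2^2: no divisor's leading term divides it; move -1/12x_2^2 to the remainder.
  leading term x_2: no divisor's leading term divides it; move 13/6x_2 to the remainder.
  leading term 1: no divisor's leading term divides it; move 10 to the remainder.
  remainder -1/12x_2^2 + 13/6x_2 + 10 ≠ 0; add h_5 = -1/12x_2^2 + 13/6x_2 + 10 to the basis.

S(f_2,f_3): lcm = x_1x_2. S = 1/3x_1 + 1/6x_2^3 + 5/12x_2^2 - 35/6x_2 - 21.
  leading term x_1: subtract (1/36)·f_2 from 1/3x_1 + 1/6x_2^3 + 5/12x_2^2 - 35/6x_2 - 21 → 1/6x_2^3 + 13/36x_2^2 - 107/18x_2 - 170/9
  leading term x_2^3: subtract (-1)·h_4 from 1/6x_2^3 + 13/36x_2^2 - 107/18x_2 - 170/9 → -1/12x_2^2 + 13/6x_2 + 10
  leading term x_2^2: subtract (1)·h_5 from -1/12x_2^2 + 13/6x_2 + 10 → 0
  remainder 0.

S(f_1,h_4): lcm = x_1x_2^3. S = -2x_1x_2^2 + 146/3x_1x_2 + 520/3x_1 + 2x_2^3 + 74/3x_2^2.
  leading term x_1x_2^2: subtract (2/3x_2)·f_1 from -2x_1x_2^2 + 146/3x_1x_2 + 520/3x_1 + 2x_2^3 + 74/3x_2^2 → 50x_1x_2 + 520/3x_1 + 2x_2^3 + 86/3x_2^2 + 148/3x_2
  leading term x_1x_2: subtract (-50/3)·f_1 from 50x_1x_2 + 520/3x_1 + 2x_2^3 + 86/3x_2^2 + 148/3x_2 → 140x_1 + 2x_2^3 + 86/3x_2^2 - 152/3x_2 - 3700/3
  leading term x_1: subtract (35/3)·f_2 from 140x_1 + 2x_2^3 + 86/3x_2^2 - 152/3x_2 - 3700/3 → 2x_2^3 + 16/3x_2^2 - 292/3x_2 - 1040/3
  leading term x_2^3: subtract (-12)·h_4 from 2x_2^3 + 16/3x_2^2 - 292/3x_2 - 1040/3 → 0
  remainder 0.

S(f_2,h_4): leading monomials are coprime, so the S-polynomial reduces to 0 (Buchberger's first criterion).
S(f_3,h_4): lcm = x_1x_2^3. S = -3x_1x_2^2 + 146/3x_1x_2 + 520/3x_1 - 1/12x_2^4 - 1/2x_2^3 + 21x_2^2.
  leading term x_1x_2^2: subtract (x_2)·f_1 from -3x_1x_2^2 + 146/3x_1x_2 + 520/3x_1 - 1/12x_2^4 - 1/2x_2^3 + 21x_2^2 → 152/3x_1x_2 + 520/3x_1 - 1/12x_2^4 - 1/2x_2^3 + 27x_2^2 + 74x_2
  leading term x_1x_2: subtract (-152/9)·f_1 from 152/3x_1x_2 + 520/3x_1 - 1/12x_2^4 - 1/2x_2^3 + 27x_2^2 + 74x_2 → 1256/9x_1 - 1/12x_2^4 - 1/2x_2^3 + 27x_2^2 - 82/3x_2 - 11248/9
  leading term x_1: subtract (314/27)·f_2 from 1256/9x_1 - 1/12x_2^4 - 1/2x_2^3 + 27x_2^2 - 82/3x_2 - 11248/9 → -1/12x_2^4 - 1/2x_2^3 + 101/27x_2^2 - 1994/27x_2 - 9880/27
  leading term x_2^4: subtract (1/2x_2)·h_4 from -1/12x_2^4 - 1/2x_2^3 + 101/27x_2^2 - 1994/27x_2 - 9880/27 → -5/18x_2^3 - 17/54x_2^2 - 2384/27x_2 - 9880/27
  leading term x_2^3: subtract (5/3)·h_4 from -5/18x_2^3 - 17/54x_2^2 - 2384/27x_2 - 9880/27 → 23/54x_2^2 - 2749/27x_2 - 11180/27
  leading term x_2^2: subtract (-46/9)·h_5 from 23/54x_2^2 - 2749/27x_2 - 11180/27 → -2450/27x_2 - 9800/27
  leading term x_2: no divisor's leading term divides it; move -2450/27x_2 to the remainder.
  leading term 1: no divisor's leading term divides it; move -9800/27 to the remainder.
  remainder -2450/27x_2 - 9800/27 ≠ 0; add h_6 = -2450/27x_2 - 9800/27 to the basis.

S(f_1,h_5): lcm = x_1x_2^2. S = 80/3x_1x_2 + 120x_1 + 2x_2^2 + 74/3x_2.
  leading term x_1x_2: subtract (-80/9)·f_1 from 80/3x_1x_2 + 120x_1 + 2x_2^2 + 74/3x_2 → 920/9x_1 + 2x_2^2 - 86/3x_2 - 5920/9
  leading term x_1: subtract (230/27)·f_2 from 920/9x_1 + 2x_2^2 - 86/3x_2 - 5920/9 → -406/27x_2^2 - 1694/27x_2 - 280/27
  leading term x_2^2: subtract (1624/9)·h_5 from -406/27x_2^2 - 1694/27x_2 - 280/27 → -12250/27x_2 - 49000/27
  leading term x_2: subtract (5)·h_6 from -12250/27x_2 - 49000/27 → 0
  remainder 0.

S(f_2,h_5): leading monomials are coprime, so the S-polynomial reduces to 0 (Buchberger's first criterion).
S(f_3,h_5): lcm = x_1x_2^2. S = 77/3x_1x_2 + 120x_1 - 1/12x_2^3 - 1/2x_2^2 + 21x_2.
  leading term x_1x_2: subtract (-77/9)·f_1 from 77/3x_1x_2 + 120x_1 - 1/12x_2^3 - 1/2x_2^2 + 21x_2 → 926/9x_1 - 1/12x_2^3 - 1/2x_2^2 - 91/3x_2 - 5698/9
  leading term x_1: subtract (463/54)·f_2 from 926/9x_1 - 1/12x_2^3 - 1/2x_2^2 - 91/3x_2 - 5698/9 → -1/12x_2^3 - 953/54x_2^2 - 1745/27x_2 + 500/27
  leading term x_2^3: subtract (1/2)·h_4 from -1/12x_2^3 - 953/54x_2^2 - 1745/27x_2 + 500/27 → -941/54x_2^2 - 3709/54x_2 + 110/27
  leading term x_2^2: subtract (1882/9)·h_5 from -941/54x_2^2 - 3709/54x_2 + 110/27 → -28175/54x_2 - 56350/27
  leading term x_2: subtract (23/4)·h_6 from -28175/54x_2 - 56350/27 → 0
  remainder 0.

S(h_4,h_5): lcm = x_2^3. S = 86/3x_2^2 + 214/3x_2 - 520/3.
  leading term x_2^2: subtract (-344)·h_5 from 86/3x_2^2 + 214/3x_2 - 520/3 → 2450/3x_2 + 9800/3
  leading term x_2: subtract (-9)·h_6 from 2450/3x_2 + 9800/3 → 0
  remainder 0.

S(f_1,h_6): lcm = x_1x_2. S = -10/3x_1 + 2x_2 + 74/3.
  leading term x_1: subtract (-5/18)·f_2 from -10/3x_1 + 2x_2 + 74/3 → 5/9x_2^2 + 28/9x_2 + 32/9
  leading term x_2^2: subtract (-20/3)·h_5 from 5/9x_2^2 + 28/9x_2 + 32/9 → 158/9x_2 + 632/9
  leading term x_2: subtract (-237/1225)·h_6 from 158/9x_2 + 632/9 → 0
  remainder 0.

S(f_2,h_6): leading monomials are coprime, so the S-polynomial reduces to 0 (Buchberger's first criterion).
S(f_3,h_6): lcm = x_1x_2. S = -13/3x_1 - 1/12x_2^2 - 1/2x_2 + 21.
  leading term x_1: subtract (-13/36)·f_2 from -13/3x_1 - 1/12x_2^2 - 1/2x_2 + 21 → 23/36x_2^2 + 17/18x_2 - 58/9
  leading term x_2^2: subtract (-23/3)·h_5 from 23/36x_2^2 + 17/18x_2 - 58/9 → 158/9x_2 + 632/9
  leading term x_2: subtract (-237/1225)·h_6 from 158/9x_2 + 632/9 → 0
  remainder 0.

S(h_4,h_6): lcm = x_2^3. S = -4/3x_2^2 - 146/3x_2 - 520/3.
  leading term x_2^2: subtract (16)·h_5 from -4/3x_2^2 - 146/3x_2 - 520/3 → -250/3x_2 - 1000/3
  leading term x_2: subtract (45/49)·h_6 from -250/3x_2 - 1000/3 → 0
  remainder 0.

S(h_5,h_6): lcm = x_2^2. S = -30x_2 - 120.
  leading term x_2: subtract (81/245)·h_6 from -30x_2 - 120 → 0
  remainder 0.

Every S-polynomial of the final basis reduces to 0, so we have a Gröbner basis.
Inter-reduce: drop elements whose leading term is divisible by another's, tail-reduce, and make monic.
Reduced Gröbner basis: {x_1 - 5, x_2 + 4}.

Elimination: the polynomial x_2 + 4 lies in the elimination ideal for x_2, so x_2 ∈ {-4}. For each such x_2, the remaining basis elements (now univariate) give the rest of the solution.
  x_2 = -4: the earlier basis element becomes x_1 - 5 = 0, giving x_1 = 5 — point (5, -4).
Substituting each solution back into the original system confirms all equations vanish.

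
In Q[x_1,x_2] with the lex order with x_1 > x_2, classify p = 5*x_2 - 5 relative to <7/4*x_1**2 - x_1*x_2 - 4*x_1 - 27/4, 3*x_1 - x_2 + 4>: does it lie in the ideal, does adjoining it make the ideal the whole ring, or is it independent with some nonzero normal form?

First compute the reduced Gröbner basis of I by Buchberger's algorithm.
f_1 = 7/4*x_1**2 - x_1*x_2 - 4*x_1 - 27/4, LT = x_1**2.
f_2 = 3*x_1 - x_2 + 4, LT = x_1.

S(f_1,f_2): lcm = x_1**2. S = -5/21*x_1*x_2 - 76/21*x_1 - 27/7.
  leading term x_1*x_2: subtract (-5/63*x_2)·f_2 from -5/21*x_1*x_2 - 76/21*x_1 - 27/7 → -76/21*x_1 - 5/63*x_2**2 + 20/63*x_2 - 27/7
  leading term x_1: subtract (-76/63)·f_2 from -76/21*x_1 - 5/63*x_2**2 + 20/63*x_2 - 27/7 → -5/63*x_2**2 - 8/9*x_2 + 61/63
  leading term x_2**2: no divisor's leading term divides it; move -5/63*x_2**2 to the remainder.
  leading term x_2: no divisor's leading term divides it; move -8/9*x_2 to the remainder.
  leading term 1: no divisor's leading term divides it; move 61/63 to the remainder.
  remainder -5/63*x_2**2 - 8/9*x_2 + 61/63 ≠ 0; add h_3 = -5/63*x_2**2 - 8/9*x_2 + 61/63 to the basis.

The other S-polynomials (S(f_1,h_3), S(f_2,h_3)) all reduce to 0 modulo the current basis, so we have a Gröbner basis.
Inter-reduce: drop elements whose leading term is divisible by another's, tail-reduce, and make monic.
Reduced Gröbner basis: {x_1 - 1/3*x_2 + 4/3, x_2**2 + 56/5*x_2 - 61/5}.
Label its elements g_1 = x_1 - 1/3*x_2 + 4/3, g_2 = x_2**2 + 56/5*x_2 - 61/5.

Reduce p = 5*x_2 - 5 modulo G:
  leading term x_2: no divisor's leading term divides it; move 5*x_2 to the remainder.
  leading term 1: no divisor's leading term divides it; move -5 to the remainder.
  normal form = 5*x_2 - 5.
The normal form is nonzero, so p ∉ I. Since p minus its normal form lies in I, I + (p) = I + (r) where r = 5*x_2 - 5; decide whether this ideal is the whole ring.
Run Buchberger on G together with r (pairs among the g_i already reduce to 0 since G is a Gröbner basis):
g_1 = x_1 - 1/3*x_2 + 4/3, LT = x_1.
g_2 = x_2**2 + 56/5*x_2 - 61/5, LT = x_2**2.
r = 5*x_2 - 5, LT = x_2.

The S-polynomials (S(g_1,g_2), S(g_1,r), S(g_2,r)) all reduce to 0 modulo the current basis, so we have a Gröbner basis.
Inter-reduce: drop elements whose leading term is divisible by another's, tail-reduce, and make monic.
Reduced Gröbner basis: {x_1 + 1, x_2 - 1}.
The reduced Gröbner basis of I + (p) is {x_1 + 1, x_2 - 1} ≠ {1}, a proper ideal, so the enlarged system stays consistent: p is independent of I, with normal form 5*x_2 - 5.

5*x_2 - 5 is independent of I; its normal form modulo I is 5*x_2 - 5.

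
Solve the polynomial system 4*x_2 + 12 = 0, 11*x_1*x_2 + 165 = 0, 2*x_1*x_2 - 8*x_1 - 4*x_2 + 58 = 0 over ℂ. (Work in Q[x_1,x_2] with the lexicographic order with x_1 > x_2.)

Compute a lex Gröbner basis by Buchberger's algorithm.
f_1 = 4*x_2 + 12, LT = x_2.
f_2 = 11*x_1*x_2 + 165, LT = x_1*x_2.
f_3 = 2*x_1*x_2 - 8*x_1 - 4*x_2 + 58, LT = x_1*x_2.

S(f_1,f_2): lcm = x_1*x_2. S = 3*x_1 - 15.
  leading term x_1: no divisor's leading term divides it; move 3*x_1 to the remainder.
  leading term 1: no divisor's leading term divides it; move -15 to the remainder.
  remainder 3*x_1 - 15 ≠ 0; add h_4 = 3*x_1 - 15 to the basis.

S(f_1,f_3): lcm = x_1*x_2. S = 7*x_1 + 2*x_2 - 29.
  leading term x_1: subtract (7/3)·h_4 from 7*x_1 + 2*x_2 - 29 → 2*x_2 + 6
  leading term x_2: subtract (1/2)·f_1 from 2*x_2 + 6 → 0
  remainder 0.

S(f_2,f_3): lcm = x_1*x_2. S = 4*x_1 + 2*x_2 - 14.
  leading term x_1: subtract (4/3)·h_4 from 4*x_1 + 2*x_2 - 14 → 2*x_2 + 6
  leading term x_2: subtract (1/2)·f_1 from 2*x_2 + 6 → 0
  remainder 0.

S(f_1,h_4): leading monomials are coprime, so the S-polynomial reduces to 0 (Buchberger's first criterion).
S(f_2,h_4): lcm = x_1*x_2. S = 5*x_2 + 15.
  leading term x_2: subtract (5/4)·f_1 from 5*x_2 + 15 → 0
  remainder 0.

S(f_3,h_4): lcm = x_1*x_2. S = -4*x_1 + 3*x_2 + 29.
  leading term x_1: subtract (-4/3)·h_4 from -4*x_1 + 3*x_2 + 29 → 3*x_2 + 9
  leading term x_2: subtract (3/4)·f_1 from 3*x_2 + 9 → 0
  remainder 0.

Every S-polynomial of the final basis reduces to 0, so we have a Gröbner basis.
Inter-reduce: drop elements whose leading term is divisible by another's, tail-reduce, and make monic.
Reduced Gröbner basis: {x_1 - 5, x_2 + 3}.

A lex Gröbner basis eliminates variables successively. Here x_2 + 3 depends only on x_2, with roots {-3}; lifting each root through the earlier basis elements recovers the full solutions.
  x_2 = -3: the earlier basis element becomes x_1 - 5 = 0, giving x_1 = 5 — point (5, -3).

{(5, -3)}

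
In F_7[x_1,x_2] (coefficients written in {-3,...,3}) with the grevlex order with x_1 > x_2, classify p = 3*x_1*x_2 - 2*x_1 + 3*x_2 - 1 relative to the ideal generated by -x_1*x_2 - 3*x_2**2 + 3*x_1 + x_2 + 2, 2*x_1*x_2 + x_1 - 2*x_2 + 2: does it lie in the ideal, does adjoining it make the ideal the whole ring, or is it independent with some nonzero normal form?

First compute the reduced Gröbner basis of I by Buchberger's algorithm.
f_1 = -x_1*x_2 - 3*x_2**2 + 3*x_1 + x_2 + 2, LT = x_1*x_2.
f_2 = 2*x_1*x_2 + x_1 - 2*x_2 + 2, LT = x_1*x_2.

S(f_1,f_2): lcm = x_1*x_2. S = 3*x_2**2 - 3.
  leading term x_2**2: no divisor's leading term divides it; move 3*x_2**2 to the remainder.
  leading term 1: no divisor's leading term divides it; move -3 to the remainder.
  remainder 3*x_2**2 - 3 ≠ 0; add h_3 = 3*x_2**2 - 3 to the basis.

S(f_1,h_3): lcm = x_1*x_2**2. S = 3*x_2**3 - 3*x_1*x_2 - x_2**2 + x_1 - 2*x_2.
  leading term x_2**3: subtract (x_2)·h_3 from 3*x_2**3 - 3*x_1*x_2 - x_2**2 + x_1 - 2*x_2 → -3*x_1*x_2 - x_2**2 + x_1 + x_2
  leading term x_1*x_2: subtract (3)·f_1 from -3*x_1*x_2 - x_2**2 + x_1 + x_2 → x_2**2 - x_1 - 2*x_2 + 1
  leading term x_2**2: subtract (-2)·h_3 from x_2**2 - x_1 - 2*x_2 + 1 → -x_1 - 2*x_2 + 2
  leading term x_1: no divisor's leading term divides it; move -x_1 to the remainder.
  leading term x_2: no divisor's leading term divides it; move -2*x_2 to the remainder.
  leading term 1: no divisor's leading term divides it; move 2 to the remainder.
  remainder -x_1 - 2*x_2 + 2 ≠ 0; add h_4 = -x_1 - 2*x_2 + 2 to the basis.

The other S-polynomials (S(f_2,h_3), S(f_1,h_4), S(f_2,h_4), S(h_3,h_4)) all reduce to 0 modulo the current basis, so we have a Gröbner basis.
Inter-reduce: drop elements whose leading term is divisible by another's, tail-reduce, and make monic.
Reduced Gröbner basis: {x_2**2 - 1, x_1 + 2*x_2 - 2}.
Label its elements g_1 = x_2**2 - 1, g_2 = x_1 + 2*x_2 - 2.

Reduce p = 3*x_1*x_2 - 2*x_1 + 3*x_2 - 1 modulo G:
  leading term x_1*x_2: subtract (3*x_2)·g_2 from 3*x_1*x_2 - 2*x_1 + 3*x_2 - 1 → x_2**2 - 2*x_1 + 2*x_2 - 1
  leading term x_2**2: subtract (1)·g_1 from x_2**2 - 2*x_1 + 2*x_2 - 1 → -2*x_1 + 2*x_2
  leading term x_1: subtract (-2)·g_2 from -2*x_1 + 2*x_2 → -x_2 + 3
  leading term x_2: no divisor's leading term divides it; move -x_2 to the remainder.
  leading term 1: no divisor's leading term divides it; move 3 to the remainder.
  normal form = -x_2 + 3.
The normal form is nonzero, so p ∉ I. Since p minus its normal form lies in I, I + (p) = I + (r) where r = -x_2 + 3; decide whether this ideal is the whole ring.
Run Buchberger on G together with r (pairs among the g_i already reduce to 0 since G is a Gröbner basis):
g_1 = x_2**2 - 1, LT = x_2**2.
g_2 = x_1 + 2*x_2 - 2, LT = x_1.
r = -x_2 + 3, LT = x_2.

S(g_1,r): lcm = x_2**2. S = 3*x_2 - 1.
  leading term x_2: subtract (-3)·r from 3*x_2 - 1 → 1
  leading term 1: no divisor's leading term divides it; move 1 to the remainder.
  remainder 1 ≠ 0; add m_4 = 1 to the basis.

The other S-polynomials (S(g_1,g_2), S(g_2,r), S(g_1,m_4), S(g_2,m_4), S(r,m_4)) all reduce to 0 modulo the current basis, so we have a Gröbner basis.
Inter-reduce: drop elements whose leading term is divisible by another's, tail-reduce, and make monic.
Reduced Gröbner basis: {1}.
The reduced Gröbner basis of I + (p) is {1}: the ideal is the whole ring, so the enlarged system has no common solution — adjoining p is inconsistent.

The remainder on division by a Gröbner basis is unique — it is the normal form.

Adjoining 3*x_1*x_2 - 2*x_1 + 3*x_2 - 1 makes the ideal the whole ring: the system is inconsistent.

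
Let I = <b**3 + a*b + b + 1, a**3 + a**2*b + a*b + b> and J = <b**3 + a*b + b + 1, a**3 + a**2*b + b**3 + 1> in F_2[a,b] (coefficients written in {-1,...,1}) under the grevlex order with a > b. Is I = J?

For a fixed monomial order, each ideal has a unique reduced Gröbner basis; comparing bases decides equality.
Buchberger on the first generating set:
f_1 = b**3 + a*b + b + 1, LT = b**3.
f_2 = a**3 + a**2*b + a*b + b, LT = a**3.

The S-polynomials (S(f_1,f_2)) all reduce to 0 modulo the current basis, so we have a Gröbner basis.
Inter-reduce: drop elements whose leading term is divisible by another's, tail-reduce, and make monic.
Reduced Gröbner basis: {a**3 + a**2*b + a*b + b, b**3 + a*b + b + 1}.

Buchberger on the second generating set:
h_1 = b**3 + a*b + b + 1, LT = b**3.
h_2 = a**3 + a**2*b + b**3 + 1, LT = a**3.

The S-polynomials (S(h_1,h_2)) all reduce to 0 modulo the current basis, so we have a Gröbner basis.
Inter-reduce: drop elements whose leading term is divisible by another's, tail-reduce, and make monic.
Reduced Gröbner basis: {a**3 + a**2*b + a*b + b, b**3 + a*b + b + 1}.

These coincide, so the ideals are equal.
The same test decides containment: I ⊆ J iff every generator of I reduces to 0 modulo a Gröbner basis of J.

Yes, the ideals are equal.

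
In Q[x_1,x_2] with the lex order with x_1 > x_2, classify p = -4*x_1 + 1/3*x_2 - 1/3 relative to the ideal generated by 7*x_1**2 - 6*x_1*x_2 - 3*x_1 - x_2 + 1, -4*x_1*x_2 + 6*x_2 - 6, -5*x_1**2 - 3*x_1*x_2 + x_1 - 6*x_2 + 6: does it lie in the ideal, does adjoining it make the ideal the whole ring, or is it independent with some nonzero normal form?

-4*x_1 + 1/3*x_2 - 1/3 lies in I (it reduces to 0).

First compute the reduced Gröbner basis of I by Buchberger's algorithm.
f_1 = 7*x_1**2 - 6*x_1*x_2 - 3*x_1 - x_2 + 1, LT = x_1**2.
f_2 = -4*x_1*x_2 + 6*x_2 - 6, LT = x_1*x_2.
f_3 = -5*x_1**2 - 3*x_1*x_2 + x_1 - 6*x_2 + 6, LT = x_1**2.

S(f_1,f_2): lcm = x_1**2*x_2. S = -6/7*x_1*x_2**2 + 15/14*x_1*x_2 - 3/2*x_1 - 1/7*x_2**2 + 1/7*x_2.
  reduce S modulo (f_1, f_2, f_3):
  remainder -3/2*x_1 - 10/7*x_2**2 + 85/28*x_2 - 45/28 ≠ 0; add h_4 = -3/2*x_1 - 10/7*x_2**2 + 85/28*x_2 - 45/28 to the basis.

S(f_1,f_3): lcm = x_1**2. S = -51/35*x_1*x_2 - 8/35*x_1 - 47/35*x_2 + 47/35.
  reduce S modulo (f_1, f_2, f_3, h_4):
  remainder 32/147*x_2**2 - 5867/1470*x_2 + 1849/490 ≠ 0; add h_5 = 32/147*x_2**2 - 5867/1470*x_2 + 1849/490 to the basis.

S(f_2,f_3): lcm = x_1**2*x_2. S = -3/5*x_1*x_2**2 - 13/10*x_1*x_2 + 3/2*x_1 - 6/5*x_2**2 + 6/5*x_2.
  reduce S modulo (f_1, f_2, f_3, h_4, h_5):
  remainder -196827/3200*x_2 + 196827/3200 ≠ 0; add h_6 = -196827/3200*x_2 + 196827/3200 to the basis.

The other S-polynomials (S(f_1,h_4), S(f_2,h_4), S(f_3,h_4), S(f_1,h_5), S(f_2,h_5), S(f_3,h_5), S(h_4,h_5), S(f_1,h_6), S(f_2,h_6), S(f_3,h_6), S(h_4,h_6), S(h_5,h_6)) all reduce to 0 modulo the current basis, so we have a Gröbner basis.
Inter-reduce: drop elements whose leading term is divisible by another's, tail-reduce, and make monic.
Reduced Gröbner basis: {x_1, x_2 - 1}.
Label its elements g_1 = x_1, g_2 = x_2 - 1.

Reduce p = -4*x_1 + 1/3*x_2 - 1/3 modulo G:
  leading term x_1: subtract (-4)·g_1 from -4*x_1 + 1/3*x_2 - 1/3 → 1/3*x_2 - 1/3
  leading term x_2: subtract (1/3)·g_2 from 1/3*x_2 - 1/3 → 0
  normal form = 0.
Since the normal form is 0, p ∈ I.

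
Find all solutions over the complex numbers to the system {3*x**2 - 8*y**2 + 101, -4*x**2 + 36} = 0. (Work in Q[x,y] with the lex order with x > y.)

Compute a lex Gröbner basis by Buchberger's algorithm.
f_1 = 3*x**2 - 8*y**2 + 101, LT = x**2.
f_2 = -4*x**2 + 36, LT = x**2.

S(f_1,f_2): lcm = x**2. S = -8/3*y**2 + 128/3.
  reduce S modulo (f_1, f_2):
  remainder -8/3*y**2 + 128/3 ≠ 0; add h_3 = -8/3*y**2 + 128/3 to the basis.

The other S-polynomials (S(f_1,h_3), S(f_2,h_3)) all reduce to 0 modulo the current basis, so we have a Gröbner basis.
Inter-reduce: drop elements whose leading term is divisible by another's, tail-reduce, and make monic.
Reduced Gröbner basis: {x**2 - 9, y**2 - 16}.

Elimination: the polynomial y**2 - 16 lies in the elimination ideal for y, so y ∈ {-4, 4}. For each such y, the remaining basis elements (now univariate) give the rest of the solution.
  y = -4: the earlier basis element becomes x**2 - 9 = 0, giving x = -3, 3 — points (-3, -4), (3, -4).
  y = 4: the earlier basis element becomes x**2 - 9 = 0, giving x = -3, 3 — points (-3, 4), (3, 4).
A lex Gröbner basis triangularizes the system, enabling back-substitution.

{(-3, -4), (3, -4), (-3, 4), (3, 4)}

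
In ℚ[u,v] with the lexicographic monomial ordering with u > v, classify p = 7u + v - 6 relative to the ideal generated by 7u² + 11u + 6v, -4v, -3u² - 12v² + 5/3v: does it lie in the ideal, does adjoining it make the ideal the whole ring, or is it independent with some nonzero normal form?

Adjoining 7u + v - 6 makes the ideal the whole ring: the system is inconsistent.

First compute the reduced Gröbner basis of I by Buchberger's algorithm.
f_1 = 7u² + 11u + 6v, LT = u².
f_2 = -4v, LT = v.
f_3 = -3u² - 12v² + 5/3v, LT = u².

S(f_1,f_3): lcm = u². S = 11/7u - 4v² + 89/63v.
  reduce S modulo (f_1, f_2, f_3):
  remainder 11/7u ≠ 0; add h_4 = 11/7u to the basis.

The other S-polynomials (S(f_1,f_2), S(f_2,f_3), S(f_1,h_4), S(f_2,h_4), S(f_3,h_4)) all reduce to 0 modulo the current basis, so we have a Gröbner basis.
Inter-reduce: drop elements whose leading term is divisible by another's, tail-reduce, and make monic.
Reduced Gröbner basis: {u, v}.
Label its elements g_1 = u, g_2 = v.

Reduce p = 7u + v - 6 modulo G:
  leading term u: subtract (7)·g_1 from 7u + v - 6 → v - 6
  leading term v: subtract (1)·g_2 from v - 6 → -6
  leading term 1: no divisor's leading term divides it; move -6 to the remainder.
  normal form = -6.
The normal form is nonzero, so p ∉ I. Since p minus its normal form lies in I, I + (p) = I + (r) where r = -6; decide whether this ideal is the whole ring.
Here r = -6 is a nonzero constant, hence a unit: 1 ∈ I + (p), the Gröbner basis of I + (p) is {1}, and the enlarged system has no common solution — adjoining p is inconsistent.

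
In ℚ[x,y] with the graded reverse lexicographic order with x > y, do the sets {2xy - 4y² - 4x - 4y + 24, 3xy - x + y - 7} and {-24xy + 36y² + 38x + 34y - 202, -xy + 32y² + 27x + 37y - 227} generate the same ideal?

Yes, the ideals are equal.

Equality of ideals is decidable: compute both reduced Gröbner bases (unique for the ordering) and check whether they agree.
Buchberger on the first generating set:
f_1 = 2xy - 4y² - 4x - 4y + 24, LT = xy.
f_2 = 3xy - x + y - 7, LT = xy.

S(f_1,f_2): lcm = xy. S = -2y² - 5/3x - 7/3y + 43/3.
  leading term y²: no divisor's leading term divides it; move -2y² to the remainder.
  leading term x: no divisor's leading term divides it; move -5/3x to the remainder.
  leading term y: no divisor's leading term divides it; move -7/3y to the remainder.
  leading term 1: no divisor's leading term divides it; move 43/3 to the remainder.
  remainder -2y² - 5/3x - 7/3y + 43/3 ≠ 0; add g_3 = -2y² - 5/3x - 7/3y + 43/3 to the basis.

S(f_1,g_3): lcm = xy². S = -2y³ - ⅚x² - 19/6xy - 2y² + 43/6x + 12y.
  leading term y³: subtract (y)·g_3 from -2y³ - ⅚x² - 19/6xy - 2y² + 43/6x + 12y → -⅚x² - 3/2xy + ⅓y² + 43/6x - 7/3y
  leading term x²: no divisor's leading term divides it; move -⅚x² to the remainder.
  leading term xy: subtract (-¾)·f_1 from -3/2xy + ⅓y² + 43/6x - 7/3y → -8/3y² + 25/6x - 16/3y + 18
  leading term y²: subtract (4/3)·g_3 from -8/3y² + 25/6x - 16/3y + 18 → 115/18x - 20/9y - 10/9
  leading term x: no divisor's leading term divides it; move 115/18x to the remainder.
  leading term y: no divisor's leading term divides it; move -20/9y to the remainder.
  leading term 1: no divisor's leading term divides it; move -10/9 to the remainder.
  remainder -⅚x² + 115/18x - 20/9y - 10/9 ≠ 0; add g_4 = -⅚x² + 115/18x - 20/9y - 10/9 to the basis.

The other S-polynomials (S(f_2,g_3), S(f_1,g_4), S(f_2,g_4), S(g_3,g_4)) all reduce to 0 modulo the current basis, so we have a Gröbner basis.
Inter-reduce: drop elements whose leading term is divisible by another's, tail-reduce, and make monic.
Reduced Gröbner basis: {x² - 23/3x + 8/3y + 4/3, xy - ⅓x + ⅓y - 7/3, y² + ⅚x + 7/6y - 43/6}.

Buchberger on the second generating set:
h_1 = -24xy + 36y² + 38x + 34y - 202, LT = xy.
h_2 = -xy + 32y² + 27x + 37y - 227, LT = xy.

S(h_1,h_2): lcm = xy. S = 61/2y² + 305/12x + 427/12y - 2623/12.
  leading term y²: no divisor's leading term divides it; move 61/2y² to the remainder.
  leading term x: no divisor's leading term divides it; move 305/12x to the remainder.
  leading term y: no divisor's leading term divides it; move 427/12y to the remainder.
  leading term 1: no divisor's leading term divides it; move -2623/12 to the remainder.
  remainder 61/2y² + 305/12x + 427/12y - 2623/12 ≠ 0; add k_3 = 61/2y² + 305/12x + 427/12y - 2623/12 to the basis.

S(h_1,k_3): lcm = xy². S = -3/2y³ - ⅚x² - 11/4xy - 17/12y² + 43/6x + 101/12y.
  leading term y³: subtract (-3/61y)·k_3 from -3/2y³ - ⅚x² - 11/4xy - 17/12y² + 43/6x + 101/12y → -⅚x² - 3/2xy + ⅓y² + 43/6x - 7/3y
  leading term x²: no divisor's leading term divides it; move -⅚x² to the remainder.
  leading term xy: subtract (1/16)·h_1 from -3/2xy + ⅓y² + 43/6x - 7/3y → -23/12y² + 115/24x - 107/24y + 101/8
  leading term y²: subtract (-23/366)·k_3 from -23/12y² + 115/24x - 107/24y + 101/8 → 115/18x - 20/9y - 10/9
  leading term x: no divisor's leading term divides it; move 115/18x to the remainder.
  leading term y: no divisor's leading term divides it; move -20/9y to the remainder.
  leading term 1: no divisor's leading term divides it; move -10/9 to the remainder.
  remainder -⅚x² + 115/18x - 20/9y - 10/9 ≠ 0; add k_4 = -⅚x² + 115/18x - 20/9y - 10/9 to the basis.

The other S-polynomials (S(h_2,k_3), S(h_1,k_4), S(h_2,k_4), S(k_3,k_4)) all reduce to 0 modulo the current basis, so we have a Gröbner basis.
Inter-reduce: drop elements whose leading term is divisible by another's, tail-reduce, and make monic.
Reduced Gröbner basis: {x² - 23/3x + 8/3y + 4/3, xy - ⅓x + ⅓y - 7/3, y² + ⅚x + 7/6y - 43/6}.

Same reduced basis, so the two generating sets span the same ideal.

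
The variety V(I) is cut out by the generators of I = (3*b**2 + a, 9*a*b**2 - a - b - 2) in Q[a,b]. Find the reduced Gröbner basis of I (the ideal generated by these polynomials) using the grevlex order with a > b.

G = {a**2 + 1/3*a + 1/3*b + 2/3, b**2 + 1/3*a}

f_1 = 3*b**2 + a, LT = b**2.
f_2 = 9*a*b**2 - a - b - 2, LT = a*b**2.

S(f_1,f_2): lcm = a*b**2. S = 1/3*a**2 + 1/9*a + 1/9*b + 2/9.
  reduce S modulo (f_1, f_2):
  remainder 1/3*a**2 + 1/9*a + 1/9*b + 2/9 ≠ 0; add g_3 = 1/3*a**2 + 1/9*a + 1/9*b + 2/9 to the basis.

The other S-polynomials (S(f_1,g_3), S(f_2,g_3)) all reduce to 0 modulo the current basis, so we have a Gröbner basis.
Inter-reduce: drop elements whose leading term is divisible by another's, tail-reduce, and make monic.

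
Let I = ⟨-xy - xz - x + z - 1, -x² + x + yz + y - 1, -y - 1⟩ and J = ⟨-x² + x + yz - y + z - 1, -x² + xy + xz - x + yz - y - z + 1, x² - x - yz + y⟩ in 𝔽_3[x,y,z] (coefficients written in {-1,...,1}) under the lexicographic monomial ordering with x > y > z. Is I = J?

No, the ideals differ.

Equality of ideals is decidable: compute both reduced Gröbner bases (unique for the ordering) and check whether they agree.
Buchberger on the first generating set:
f_1 = -xy - xz - x + z - 1, LT = xy.
f_2 = -x² + x + yz + y - 1, LT = x².
f_3 = -y - 1, LT = y.

S(f_1,f_2): lcm = x²y. S = x²z + x² + xy - xz + x + y²z + y² - y.
  leading term x²z: subtract (-z)·f_2 from x²z + x² + xy - xz + x + y²z + y² - y → x² + xy + x + y²z + y² + yz² + yz - y - z
  leading term x²: subtract (-1)·f_2 from x² + xy + x + y²z + y² + yz² + yz - y - z → xy - x + y²z + y² + yz² - yz - z - 1
  leading term xy: subtract (-1)·f_1 from xy - x + y²z + y² + yz² - yz - z - 1 → -xz + x + y²z + y² + yz² - yz + 1
  leading term xz: no divisor's leading term divides it; move -xz to the remainder.
  leading term x: no divisor's leading term divides it; move x to the remainder.
  leading term y²z: subtract (-yz)·f_3 from y²z + y² + yz² - yz + 1 → y² + yz² + yz + 1
  leading term y²: subtract (-y)·f_3 from y² + yz² + yz + 1 → yz² + yz - y + 1
  leading term yz²: subtract (-z²)·f_3 from yz² + yz - y + 1 → yz - y - z² + 1
  leading term yz: subtract (-z)·f_3 from yz - y - z² + 1 → -y - z² - z + 1
  leading term y: subtract (1)·f_3 from -y - z² - z + 1 → -z² - z - 1
  leading term z²: no divisor's leading term divides it; move -z² to the remainder.
  leading term z: no divisor's leading term divides it; move -z to the remainder.
  leading term 1: no divisor's leading term divides it; move -1 to the remainder.
  remainder -xz + x - z² - z - 1 ≠ 0; add g_4 = -xz + x - z² - z - 1 to the basis.

S(f_1,f_3): lcm = xy. S = xz - z + 1.
  leading term xz: subtract (-1)·g_4 from xz - z + 1 → x - z² + z
  leading term x: no divisor's leading term divides it; move x to the remainder.
  leading term z²: no divisor's leading term divides it; move -z² to the remainder.
  leading term z: no divisor's leading term divides it; move z to the remainder.
  remainder x - z² + z ≠ 0; add g_5 = x - z² + z to the basis.

S(f_1,g_4): lcm = xyz. S = xy + xz² + xz - yz² - yz - y - z² + z.
  leading term xy: subtract (-1)·f_1 from xy + xz² + xz - yz² - yz - y - z² + z → xz² - x - yz² - yz - y - z² - z - 1
  leading term xz²: subtract (-z)·g_4 from xz² - x - yz² - yz - y - z² - z - 1 → xz - x - yz² - yz - y - z³ + z² + z - 1
  leading term xz: subtract (-1)·g_4 from xz - x - yz² - yz - y - z³ + z² + z - 1 → -yz² - yz - y - z³ + 1
  leading term yz²: subtract (z²)·f_3 from -yz² - yz - y - z³ + 1 → -yz - y - z³ + z² + 1
  leading term yz: subtract (z)·f_3 from -yz - y - z³ + z² + 1 → -y - z³ + z² + z + 1
  leading term y: subtract (1)·f_3 from -y - z³ + z² + z + 1 → -z³ + z² + z - 1
  leading term z³: no divisor's leading term divides it; move -z³ to the remainder.
  leading term z²: no divisor's leading term divides it; move z² to the remainder.
  leading term z: no divisor's leading term divides it; move z to the remainder.
  leading term 1: no divisor's leading term divides it; move -1 to the remainder.
  remainder -z³ + z² + z - 1 ≠ 0; add g_6 = -z³ + z² + z - 1 to the basis.

The other S-polynomials (S(f_2,f_3), S(f_2,g_4), S(f_3,g_4), S(f_1,g_5), S(f_2,g_5), S(f_3,g_5), S(g_4,g_5), S(f_1,g_6), S(f_2,g_6), S(f_3,g_6), S(g_4,g_6), S(g_5,g_6)) all reduce to 0 modulo the current basis, so we have a Gröbner basis.
Inter-reduce: drop elements whose leading term is divisible by another's, tail-reduce, and make monic.
Reduced Gröbner basis: {x - z² + z, y + 1, z³ - z² - z + 1}.

Buchberger on the second generating set:
h_1 = -x² + x + yz - y + z - 1, LT = x².
h_2 = -x² + xy + xz - x + yz - y - z + 1, LT = x².
h_3 = x² - x - yz + y, LT = x².

S(h_1,h_2): lcm = x². S = xy + xz + x + z - 1.
  leading term xy: no divisor's leading term divides it; move xy to the remainder.
  leading term xz: no divisor's leading term divides it; move xz to the remainder.
  leading term x: no divisor's leading term divides it; move x to the remainder.
  leading term z: no divisor's leading term divides it; move z to the remainder.
  leading term 1: no divisor's leading term divides it; move -1 to the remainder.
  remainder xy + xz + x + z - 1 ≠ 0; add k_4 = xy + xz + x + z - 1 to the basis.

S(h_1,h_3): lcm = x². S = -z + 1.
  leading term z: no divisor's leading term divides it; move -z to the remainder.
  leading term 1: no divisor's leading term divides it; move 1 to the remainder.
  remainder -z + 1 ≠ 0; add k_5 = -z + 1 to the basis.

The other S-polynomials (S(h_2,h_3), S(h_1,k_4), S(h_2,k_4), S(h_3,k_4), S(h_1,k_5), S(h_2,k_5), S(h_3,k_5), S(k_4,k_5)) all reduce to 0 modulo the current basis, so we have a Gröbner basis.
Inter-reduce: drop elements whose leading term is divisible by another's, tail-reduce, and make monic.
Reduced Gröbner basis: {x² - x, xy - x, z - 1}.

These differ, so the ideals are not equal.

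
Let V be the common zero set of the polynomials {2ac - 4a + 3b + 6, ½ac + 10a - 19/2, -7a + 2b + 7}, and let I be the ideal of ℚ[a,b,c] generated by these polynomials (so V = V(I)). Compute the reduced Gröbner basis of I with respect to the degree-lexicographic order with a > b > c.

f_1 = 2ac - 4a + 3b + 6, LT = ac.
f_2 = ½ac + 10a - 19/2, LT = ac.
f_3 = -7a + 2b + 7, LT = a.

S(f_1,f_2): lcm = ac. S = -22a + 3/2b + 22.
  leading term a: subtract (22/7)·f_3 from -22a + 3/2b + 22 → -67/14b
  leading term b: no divisor's leading term divides it; move -67/14b to the remainder.
  remainder -67/14b ≠ 0; add g_4 = -67/14b to the basis.

S(f_1,f_3): lcm = ac. S = 2/7bc - 2a + 3/2b + c + 3.
  leading term bc: subtract (-4/67c)·g_4 from 2/7bc - 2a + 3/2b + c + 3 → -2a + 3/2b + c + 3
  leading term a: subtract (2/7)·f_3 from -2a + 3/2b + c + 3 → 13/14b + c + 1
  leading term b: subtract (-13/67)·g_4 from 13/14b + c + 1 → c + 1
  leading term c: no divisor's leading term divides it; move c to the remainder.
  leading term 1: no divisor's leading term divides it; move 1 to the remainder.
  remainder c + 1 ≠ 0; add g_5 = c + 1 to the basis.

S(f_2,f_3): lcm = ac. S = 2/7bc + 20a + c - 19.
  leading term bc: subtract (-4/67c)·g_4 from 2/7bc + 20a + c - 19 → 20a + c - 19
  leading term a: subtract (-20/7)·f_3 from 20a + c - 19 → 40/7b + c + 1
  leading term b: subtract (-80/67)·g_4 from 40/7b + c + 1 → c + 1
  leading term c: subtract (1)·g_5 from c + 1 → 0
  remainder 0.

S(f_1,g_4): leading monomials are coprime, so the S-polynomial reduces to 0 (Buchberger's first criterion).
S(f_2,g_4): leading monomials are coprime, so the S-polynomial reduces to 0 (Buchberger's first criterion).
S(f_3,g_4): leading monomials are coprime, so the S-polynomial reduces to 0 (Buchberger's first criterion).
S(f_1,g_5): lcm = ac. S = -3a + 3/2b + 3.
  leading term a: subtract (3/7)·f_3 from -3a + 3/2b + 3 → 9/14b
  leading term b: subtract (-9/67)·g_4 from 9/14b → 0
  remainder 0.

S(f_2,g_5): lcm = ac. S = 19a - 19.
  leading term a: subtract (-19/7)·f_3 from 19a - 19 → 38/7b
  leading term b: subtract (-76/67)·g_4 from 38/7b → 0
  remainder 0.

S(f_3,g_5): leading monomials are coprime, so the S-polynomial reduces to 0 (Buchberger's first criterion).
S(g_4,g_5): leading monomials are coprime, so the S-polynomial reduces to 0 (Buchberger's first criterion).
Every S-polynomial of the final basis reduces to 0, so we have a Gröbner basis.
Inter-reduce: drop elements whose leading term is divisible by another's, tail-reduce, and make monic.

G = {a - 1, b, c + 1}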